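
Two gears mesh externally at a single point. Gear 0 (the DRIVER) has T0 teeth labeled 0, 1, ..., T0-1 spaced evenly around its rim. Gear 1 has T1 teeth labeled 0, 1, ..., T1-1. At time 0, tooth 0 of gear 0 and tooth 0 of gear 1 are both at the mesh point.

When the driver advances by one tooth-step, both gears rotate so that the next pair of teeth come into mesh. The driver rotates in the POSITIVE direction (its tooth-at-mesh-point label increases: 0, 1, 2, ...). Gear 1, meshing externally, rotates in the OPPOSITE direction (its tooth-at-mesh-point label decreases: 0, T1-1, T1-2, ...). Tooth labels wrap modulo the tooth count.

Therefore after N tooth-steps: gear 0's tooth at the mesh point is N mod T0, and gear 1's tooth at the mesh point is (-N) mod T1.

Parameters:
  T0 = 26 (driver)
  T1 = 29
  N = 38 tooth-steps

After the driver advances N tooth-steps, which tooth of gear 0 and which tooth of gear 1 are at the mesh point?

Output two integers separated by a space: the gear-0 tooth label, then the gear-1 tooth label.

Gear 0 (driver, T0=26): tooth at mesh = N mod T0
  38 = 1 * 26 + 12, so 38 mod 26 = 12
  gear 0 tooth = 12
Gear 1 (driven, T1=29): tooth at mesh = (-N) mod T1
  38 = 1 * 29 + 9, so 38 mod 29 = 9
  (-38) mod 29 = (-9) mod 29 = 29 - 9 = 20
Mesh after 38 steps: gear-0 tooth 12 meets gear-1 tooth 20

Answer: 12 20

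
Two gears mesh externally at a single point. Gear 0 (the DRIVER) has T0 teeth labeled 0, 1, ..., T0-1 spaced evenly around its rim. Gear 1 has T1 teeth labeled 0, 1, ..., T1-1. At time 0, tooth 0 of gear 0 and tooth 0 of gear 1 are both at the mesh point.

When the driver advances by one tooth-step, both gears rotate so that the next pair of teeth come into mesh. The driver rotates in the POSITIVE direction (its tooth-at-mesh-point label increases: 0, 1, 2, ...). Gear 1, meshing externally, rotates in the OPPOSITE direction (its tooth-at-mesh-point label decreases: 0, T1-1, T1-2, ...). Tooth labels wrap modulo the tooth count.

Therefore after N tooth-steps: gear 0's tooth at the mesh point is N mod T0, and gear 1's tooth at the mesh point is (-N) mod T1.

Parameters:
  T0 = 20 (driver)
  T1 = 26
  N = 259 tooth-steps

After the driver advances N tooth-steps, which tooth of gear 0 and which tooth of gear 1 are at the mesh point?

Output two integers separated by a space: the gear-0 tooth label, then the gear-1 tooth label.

Answer: 19 1

Derivation:
Gear 0 (driver, T0=20): tooth at mesh = N mod T0
  259 = 12 * 20 + 19, so 259 mod 20 = 19
  gear 0 tooth = 19
Gear 1 (driven, T1=26): tooth at mesh = (-N) mod T1
  259 = 9 * 26 + 25, so 259 mod 26 = 25
  (-259) mod 26 = (-25) mod 26 = 26 - 25 = 1
Mesh after 259 steps: gear-0 tooth 19 meets gear-1 tooth 1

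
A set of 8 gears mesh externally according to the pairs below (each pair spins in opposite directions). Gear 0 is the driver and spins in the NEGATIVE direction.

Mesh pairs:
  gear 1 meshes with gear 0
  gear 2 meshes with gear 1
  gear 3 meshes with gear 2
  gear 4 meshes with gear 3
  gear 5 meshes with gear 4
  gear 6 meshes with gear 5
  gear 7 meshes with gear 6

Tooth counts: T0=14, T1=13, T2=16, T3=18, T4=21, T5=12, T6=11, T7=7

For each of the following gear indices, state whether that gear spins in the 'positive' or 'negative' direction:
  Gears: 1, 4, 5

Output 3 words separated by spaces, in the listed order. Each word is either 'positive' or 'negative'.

Gear 0 (driver): negative (depth 0)
  gear 1: meshes with gear 0 -> depth 1 -> positive (opposite of gear 0)
  gear 2: meshes with gear 1 -> depth 2 -> negative (opposite of gear 1)
  gear 3: meshes with gear 2 -> depth 3 -> positive (opposite of gear 2)
  gear 4: meshes with gear 3 -> depth 4 -> negative (opposite of gear 3)
  gear 5: meshes with gear 4 -> depth 5 -> positive (opposite of gear 4)
  gear 6: meshes with gear 5 -> depth 6 -> negative (opposite of gear 5)
  gear 7: meshes with gear 6 -> depth 7 -> positive (opposite of gear 6)
Queried indices 1, 4, 5 -> positive, negative, positive

Answer: positive negative positive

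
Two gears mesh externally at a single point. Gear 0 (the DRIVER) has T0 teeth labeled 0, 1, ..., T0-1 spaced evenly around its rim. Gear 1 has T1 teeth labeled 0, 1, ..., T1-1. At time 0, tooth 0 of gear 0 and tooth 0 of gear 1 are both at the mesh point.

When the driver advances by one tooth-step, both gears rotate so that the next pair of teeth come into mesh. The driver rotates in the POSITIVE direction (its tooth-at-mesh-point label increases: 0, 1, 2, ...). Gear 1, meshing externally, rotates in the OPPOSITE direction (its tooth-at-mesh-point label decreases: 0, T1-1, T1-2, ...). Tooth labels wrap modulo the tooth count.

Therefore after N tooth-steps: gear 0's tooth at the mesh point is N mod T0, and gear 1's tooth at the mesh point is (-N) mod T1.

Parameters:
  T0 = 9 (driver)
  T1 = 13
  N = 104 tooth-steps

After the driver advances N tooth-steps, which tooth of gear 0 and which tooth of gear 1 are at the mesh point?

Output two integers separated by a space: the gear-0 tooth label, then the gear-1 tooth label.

Answer: 5 0

Derivation:
Gear 0 (driver, T0=9): tooth at mesh = N mod T0
  104 = 11 * 9 + 5, so 104 mod 9 = 5
  gear 0 tooth = 5
Gear 1 (driven, T1=13): tooth at mesh = (-N) mod T1
  104 = 8 * 13 + 0, so 104 mod 13 = 0
  (-104) mod 13 = 0
Mesh after 104 steps: gear-0 tooth 5 meets gear-1 tooth 0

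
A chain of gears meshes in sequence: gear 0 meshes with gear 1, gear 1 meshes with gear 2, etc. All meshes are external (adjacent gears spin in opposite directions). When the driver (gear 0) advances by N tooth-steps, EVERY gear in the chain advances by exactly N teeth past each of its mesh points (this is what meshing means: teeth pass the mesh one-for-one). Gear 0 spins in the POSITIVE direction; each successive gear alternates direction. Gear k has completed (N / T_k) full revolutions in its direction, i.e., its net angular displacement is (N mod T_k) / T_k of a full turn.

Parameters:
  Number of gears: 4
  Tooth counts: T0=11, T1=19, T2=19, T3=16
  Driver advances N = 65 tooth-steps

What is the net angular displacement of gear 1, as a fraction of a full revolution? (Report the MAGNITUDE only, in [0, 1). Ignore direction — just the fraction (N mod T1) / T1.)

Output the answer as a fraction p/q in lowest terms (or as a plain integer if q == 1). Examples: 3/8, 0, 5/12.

Answer: 8/19

Derivation:
Chain of 4 gears, tooth counts: [11, 19, 19, 16]
  gear 0: T0=11, direction=positive, advance = 65 mod 11 = 10 teeth = 10/11 turn
  gear 1: T1=19, direction=negative, advance = 65 mod 19 = 8 teeth = 8/19 turn
  gear 2: T2=19, direction=positive, advance = 65 mod 19 = 8 teeth = 8/19 turn
  gear 3: T3=16, direction=negative, advance = 65 mod 16 = 1 teeth = 1/16 turn
Gear 1: 65 mod 19 = 8
Fraction = 8 / 19 = 8/19 (gcd(8,19)=1) = 8/19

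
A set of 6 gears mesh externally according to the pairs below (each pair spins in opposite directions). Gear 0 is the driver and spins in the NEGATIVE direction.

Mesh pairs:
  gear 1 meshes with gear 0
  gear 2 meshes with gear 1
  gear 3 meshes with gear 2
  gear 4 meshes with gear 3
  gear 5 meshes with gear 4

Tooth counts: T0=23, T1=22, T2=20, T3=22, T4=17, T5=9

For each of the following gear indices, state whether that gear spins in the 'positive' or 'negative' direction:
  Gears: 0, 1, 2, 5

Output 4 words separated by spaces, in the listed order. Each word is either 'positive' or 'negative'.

Answer: negative positive negative positive

Derivation:
Gear 0 (driver): negative (depth 0)
  gear 1: meshes with gear 0 -> depth 1 -> positive (opposite of gear 0)
  gear 2: meshes with gear 1 -> depth 2 -> negative (opposite of gear 1)
  gear 3: meshes with gear 2 -> depth 3 -> positive (opposite of gear 2)
  gear 4: meshes with gear 3 -> depth 4 -> negative (opposite of gear 3)
  gear 5: meshes with gear 4 -> depth 5 -> positive (opposite of gear 4)
Queried indices 0, 1, 2, 5 -> negative, positive, negative, positive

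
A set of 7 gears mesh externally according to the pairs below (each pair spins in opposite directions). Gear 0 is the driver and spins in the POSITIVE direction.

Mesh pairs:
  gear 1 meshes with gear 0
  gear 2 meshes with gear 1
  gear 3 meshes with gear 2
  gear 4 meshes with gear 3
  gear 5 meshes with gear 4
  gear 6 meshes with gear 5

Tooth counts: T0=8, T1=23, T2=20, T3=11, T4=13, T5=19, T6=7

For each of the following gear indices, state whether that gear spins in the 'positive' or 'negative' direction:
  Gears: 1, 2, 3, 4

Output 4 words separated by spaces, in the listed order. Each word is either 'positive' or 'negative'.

Answer: negative positive negative positive

Derivation:
Gear 0 (driver): positive (depth 0)
  gear 1: meshes with gear 0 -> depth 1 -> negative (opposite of gear 0)
  gear 2: meshes with gear 1 -> depth 2 -> positive (opposite of gear 1)
  gear 3: meshes with gear 2 -> depth 3 -> negative (opposite of gear 2)
  gear 4: meshes with gear 3 -> depth 4 -> positive (opposite of gear 3)
  gear 5: meshes with gear 4 -> depth 5 -> negative (opposite of gear 4)
  gear 6: meshes with gear 5 -> depth 6 -> positive (opposite of gear 5)
Queried indices 1, 2, 3, 4 -> negative, positive, negative, positive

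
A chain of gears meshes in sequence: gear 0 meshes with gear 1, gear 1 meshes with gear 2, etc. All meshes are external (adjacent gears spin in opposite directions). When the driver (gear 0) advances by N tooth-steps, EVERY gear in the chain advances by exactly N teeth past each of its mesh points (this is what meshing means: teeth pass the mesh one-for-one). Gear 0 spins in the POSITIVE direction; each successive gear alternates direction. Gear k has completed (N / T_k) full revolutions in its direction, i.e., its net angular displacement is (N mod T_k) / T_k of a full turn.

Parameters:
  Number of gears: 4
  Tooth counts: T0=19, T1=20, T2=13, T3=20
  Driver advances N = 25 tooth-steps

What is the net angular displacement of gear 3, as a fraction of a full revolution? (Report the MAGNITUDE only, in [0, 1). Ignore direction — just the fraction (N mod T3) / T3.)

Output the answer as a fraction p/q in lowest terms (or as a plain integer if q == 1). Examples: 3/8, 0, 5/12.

Answer: 1/4

Derivation:
Chain of 4 gears, tooth counts: [19, 20, 13, 20]
  gear 0: T0=19, direction=positive, advance = 25 mod 19 = 6 teeth = 6/19 turn
  gear 1: T1=20, direction=negative, advance = 25 mod 20 = 5 teeth = 5/20 turn
  gear 2: T2=13, direction=positive, advance = 25 mod 13 = 12 teeth = 12/13 turn
  gear 3: T3=20, direction=negative, advance = 25 mod 20 = 5 teeth = 5/20 turn
Gear 3: 25 mod 20 = 5
Fraction = 5 / 20 = 1/4 (gcd(5,20)=5) = 1/4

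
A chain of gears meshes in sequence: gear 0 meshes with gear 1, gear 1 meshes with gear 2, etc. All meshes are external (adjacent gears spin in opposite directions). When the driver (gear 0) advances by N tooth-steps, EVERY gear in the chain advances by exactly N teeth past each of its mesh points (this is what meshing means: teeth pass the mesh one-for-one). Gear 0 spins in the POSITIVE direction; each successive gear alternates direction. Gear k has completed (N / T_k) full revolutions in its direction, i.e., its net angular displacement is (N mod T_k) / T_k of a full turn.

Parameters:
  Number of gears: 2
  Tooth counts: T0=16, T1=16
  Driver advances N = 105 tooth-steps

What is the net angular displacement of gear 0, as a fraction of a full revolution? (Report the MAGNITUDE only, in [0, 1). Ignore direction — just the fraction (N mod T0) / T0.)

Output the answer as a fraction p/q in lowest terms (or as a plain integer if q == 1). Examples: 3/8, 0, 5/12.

Answer: 9/16

Derivation:
Chain of 2 gears, tooth counts: [16, 16]
  gear 0: T0=16, direction=positive, advance = 105 mod 16 = 9 teeth = 9/16 turn
  gear 1: T1=16, direction=negative, advance = 105 mod 16 = 9 teeth = 9/16 turn
Gear 0: 105 mod 16 = 9
Fraction = 9 / 16 = 9/16 (gcd(9,16)=1) = 9/16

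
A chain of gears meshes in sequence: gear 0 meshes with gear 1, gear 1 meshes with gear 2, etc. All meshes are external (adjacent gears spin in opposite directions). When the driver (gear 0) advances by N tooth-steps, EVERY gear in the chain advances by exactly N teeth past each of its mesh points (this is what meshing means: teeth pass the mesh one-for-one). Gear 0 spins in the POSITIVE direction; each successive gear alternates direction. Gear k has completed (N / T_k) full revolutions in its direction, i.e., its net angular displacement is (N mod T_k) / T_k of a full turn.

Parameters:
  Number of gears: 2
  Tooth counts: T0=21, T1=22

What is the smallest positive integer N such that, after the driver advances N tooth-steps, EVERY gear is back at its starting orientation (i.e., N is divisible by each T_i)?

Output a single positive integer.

Answer: 462

Derivation:
Gear k returns to start when N is a multiple of T_k.
All gears at start simultaneously when N is a common multiple of [21, 22]; the smallest such N is lcm(21, 22).
Start: lcm = T0 = 21
Fold in T1=22: gcd(21, 22) = 1; lcm(21, 22) = 21 * 22 / 1 = 462 / 1 = 462
Full cycle length = 462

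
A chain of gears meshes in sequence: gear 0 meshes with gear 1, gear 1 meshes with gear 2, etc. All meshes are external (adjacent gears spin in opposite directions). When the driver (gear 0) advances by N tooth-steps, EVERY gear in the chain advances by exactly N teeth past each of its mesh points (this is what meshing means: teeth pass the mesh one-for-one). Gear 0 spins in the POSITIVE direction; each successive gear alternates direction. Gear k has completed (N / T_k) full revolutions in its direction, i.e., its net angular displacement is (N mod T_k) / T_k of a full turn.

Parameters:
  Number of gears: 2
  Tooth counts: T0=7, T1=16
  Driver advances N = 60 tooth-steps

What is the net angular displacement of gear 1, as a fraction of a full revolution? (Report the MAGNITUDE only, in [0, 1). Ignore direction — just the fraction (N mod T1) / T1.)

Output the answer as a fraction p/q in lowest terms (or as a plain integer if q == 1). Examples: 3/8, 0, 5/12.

Answer: 3/4

Derivation:
Chain of 2 gears, tooth counts: [7, 16]
  gear 0: T0=7, direction=positive, advance = 60 mod 7 = 4 teeth = 4/7 turn
  gear 1: T1=16, direction=negative, advance = 60 mod 16 = 12 teeth = 12/16 turn
Gear 1: 60 mod 16 = 12
Fraction = 12 / 16 = 3/4 (gcd(12,16)=4) = 3/4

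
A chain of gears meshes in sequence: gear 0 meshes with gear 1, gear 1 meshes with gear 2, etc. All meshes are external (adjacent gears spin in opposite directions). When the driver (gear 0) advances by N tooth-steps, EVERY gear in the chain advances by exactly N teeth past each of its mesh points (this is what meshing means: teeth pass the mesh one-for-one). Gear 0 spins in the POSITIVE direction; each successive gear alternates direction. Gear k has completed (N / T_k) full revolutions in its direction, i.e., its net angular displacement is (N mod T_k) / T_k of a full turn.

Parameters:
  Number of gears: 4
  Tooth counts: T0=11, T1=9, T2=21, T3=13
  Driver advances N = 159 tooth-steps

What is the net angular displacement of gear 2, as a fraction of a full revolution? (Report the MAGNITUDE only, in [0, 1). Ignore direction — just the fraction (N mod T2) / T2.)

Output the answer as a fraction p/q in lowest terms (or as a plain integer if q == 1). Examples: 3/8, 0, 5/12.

Chain of 4 gears, tooth counts: [11, 9, 21, 13]
  gear 0: T0=11, direction=positive, advance = 159 mod 11 = 5 teeth = 5/11 turn
  gear 1: T1=9, direction=negative, advance = 159 mod 9 = 6 teeth = 6/9 turn
  gear 2: T2=21, direction=positive, advance = 159 mod 21 = 12 teeth = 12/21 turn
  gear 3: T3=13, direction=negative, advance = 159 mod 13 = 3 teeth = 3/13 turn
Gear 2: 159 mod 21 = 12
Fraction = 12 / 21 = 4/7 (gcd(12,21)=3) = 4/7

Answer: 4/7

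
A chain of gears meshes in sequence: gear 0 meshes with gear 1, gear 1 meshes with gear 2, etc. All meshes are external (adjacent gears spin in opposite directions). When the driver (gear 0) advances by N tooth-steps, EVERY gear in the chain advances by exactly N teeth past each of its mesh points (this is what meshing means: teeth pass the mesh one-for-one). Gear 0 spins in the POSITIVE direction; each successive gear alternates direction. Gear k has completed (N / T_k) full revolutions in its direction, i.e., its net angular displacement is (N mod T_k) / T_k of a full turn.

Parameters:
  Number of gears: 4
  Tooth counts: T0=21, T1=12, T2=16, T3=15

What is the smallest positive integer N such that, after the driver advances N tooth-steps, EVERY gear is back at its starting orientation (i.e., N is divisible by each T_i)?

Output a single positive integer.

Answer: 1680

Derivation:
Gear k returns to start when N is a multiple of T_k.
All gears at start simultaneously when N is a common multiple of [21, 12, 16, 15]; the smallest such N is lcm(21, 12, 16, 15).
Start: lcm = T0 = 21
Fold in T1=12: gcd(21, 12) = 3; lcm(21, 12) = 21 * 12 / 3 = 252 / 3 = 84
Fold in T2=16: gcd(84, 16) = 4; lcm(84, 16) = 84 * 16 / 4 = 1344 / 4 = 336
Fold in T3=15: gcd(336, 15) = 3; lcm(336, 15) = 336 * 15 / 3 = 5040 / 3 = 1680
Full cycle length = 1680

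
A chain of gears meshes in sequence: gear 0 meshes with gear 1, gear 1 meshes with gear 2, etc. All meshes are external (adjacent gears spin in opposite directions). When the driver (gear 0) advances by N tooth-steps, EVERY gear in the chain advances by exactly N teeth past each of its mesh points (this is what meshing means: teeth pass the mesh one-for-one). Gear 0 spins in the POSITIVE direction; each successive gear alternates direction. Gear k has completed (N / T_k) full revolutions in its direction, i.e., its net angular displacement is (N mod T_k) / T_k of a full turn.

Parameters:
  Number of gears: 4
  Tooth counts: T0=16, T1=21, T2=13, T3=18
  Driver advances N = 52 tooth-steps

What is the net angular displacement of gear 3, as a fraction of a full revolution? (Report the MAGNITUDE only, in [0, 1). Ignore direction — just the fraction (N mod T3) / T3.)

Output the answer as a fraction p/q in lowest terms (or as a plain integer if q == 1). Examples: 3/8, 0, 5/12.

Chain of 4 gears, tooth counts: [16, 21, 13, 18]
  gear 0: T0=16, direction=positive, advance = 52 mod 16 = 4 teeth = 4/16 turn
  gear 1: T1=21, direction=negative, advance = 52 mod 21 = 10 teeth = 10/21 turn
  gear 2: T2=13, direction=positive, advance = 52 mod 13 = 0 teeth = 0/13 turn
  gear 3: T3=18, direction=negative, advance = 52 mod 18 = 16 teeth = 16/18 turn
Gear 3: 52 mod 18 = 16
Fraction = 16 / 18 = 8/9 (gcd(16,18)=2) = 8/9

Answer: 8/9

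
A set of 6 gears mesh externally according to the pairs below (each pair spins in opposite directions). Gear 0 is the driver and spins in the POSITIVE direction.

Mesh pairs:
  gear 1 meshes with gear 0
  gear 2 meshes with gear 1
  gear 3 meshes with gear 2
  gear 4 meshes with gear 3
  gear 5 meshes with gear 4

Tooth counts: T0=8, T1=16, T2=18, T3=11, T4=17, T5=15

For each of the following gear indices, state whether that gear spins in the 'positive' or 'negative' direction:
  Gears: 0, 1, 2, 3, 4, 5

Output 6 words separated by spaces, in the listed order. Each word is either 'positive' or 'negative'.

Answer: positive negative positive negative positive negative

Derivation:
Gear 0 (driver): positive (depth 0)
  gear 1: meshes with gear 0 -> depth 1 -> negative (opposite of gear 0)
  gear 2: meshes with gear 1 -> depth 2 -> positive (opposite of gear 1)
  gear 3: meshes with gear 2 -> depth 3 -> negative (opposite of gear 2)
  gear 4: meshes with gear 3 -> depth 4 -> positive (opposite of gear 3)
  gear 5: meshes with gear 4 -> depth 5 -> negative (opposite of gear 4)
Queried indices 0, 1, 2, 3, 4, 5 -> positive, negative, positive, negative, positive, negative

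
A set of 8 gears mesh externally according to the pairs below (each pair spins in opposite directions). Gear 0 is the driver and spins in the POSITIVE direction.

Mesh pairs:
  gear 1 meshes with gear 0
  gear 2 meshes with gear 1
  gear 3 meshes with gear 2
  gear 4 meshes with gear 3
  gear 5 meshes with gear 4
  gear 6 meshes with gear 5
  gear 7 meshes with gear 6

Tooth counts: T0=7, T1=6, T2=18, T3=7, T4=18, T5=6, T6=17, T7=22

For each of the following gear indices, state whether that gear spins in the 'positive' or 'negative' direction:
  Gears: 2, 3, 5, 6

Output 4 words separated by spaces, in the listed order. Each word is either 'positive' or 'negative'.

Gear 0 (driver): positive (depth 0)
  gear 1: meshes with gear 0 -> depth 1 -> negative (opposite of gear 0)
  gear 2: meshes with gear 1 -> depth 2 -> positive (opposite of gear 1)
  gear 3: meshes with gear 2 -> depth 3 -> negative (opposite of gear 2)
  gear 4: meshes with gear 3 -> depth 4 -> positive (opposite of gear 3)
  gear 5: meshes with gear 4 -> depth 5 -> negative (opposite of gear 4)
  gear 6: meshes with gear 5 -> depth 6 -> positive (opposite of gear 5)
  gear 7: meshes with gear 6 -> depth 7 -> negative (opposite of gear 6)
Queried indices 2, 3, 5, 6 -> positive, negative, negative, positive

Answer: positive negative negative positive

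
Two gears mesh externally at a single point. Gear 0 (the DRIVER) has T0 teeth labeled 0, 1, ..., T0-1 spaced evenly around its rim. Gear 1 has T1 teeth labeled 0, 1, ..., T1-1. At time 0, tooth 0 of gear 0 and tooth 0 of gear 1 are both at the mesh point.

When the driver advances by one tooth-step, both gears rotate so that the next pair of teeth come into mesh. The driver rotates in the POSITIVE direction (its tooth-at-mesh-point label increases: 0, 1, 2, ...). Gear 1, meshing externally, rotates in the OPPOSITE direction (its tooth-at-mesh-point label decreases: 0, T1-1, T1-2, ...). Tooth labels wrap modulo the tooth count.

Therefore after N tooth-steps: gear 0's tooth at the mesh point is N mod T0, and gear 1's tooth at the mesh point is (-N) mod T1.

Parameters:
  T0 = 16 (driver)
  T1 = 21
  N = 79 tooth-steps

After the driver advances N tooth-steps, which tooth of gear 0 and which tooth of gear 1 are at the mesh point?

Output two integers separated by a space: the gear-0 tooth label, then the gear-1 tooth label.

Answer: 15 5

Derivation:
Gear 0 (driver, T0=16): tooth at mesh = N mod T0
  79 = 4 * 16 + 15, so 79 mod 16 = 15
  gear 0 tooth = 15
Gear 1 (driven, T1=21): tooth at mesh = (-N) mod T1
  79 = 3 * 21 + 16, so 79 mod 21 = 16
  (-79) mod 21 = (-16) mod 21 = 21 - 16 = 5
Mesh after 79 steps: gear-0 tooth 15 meets gear-1 tooth 5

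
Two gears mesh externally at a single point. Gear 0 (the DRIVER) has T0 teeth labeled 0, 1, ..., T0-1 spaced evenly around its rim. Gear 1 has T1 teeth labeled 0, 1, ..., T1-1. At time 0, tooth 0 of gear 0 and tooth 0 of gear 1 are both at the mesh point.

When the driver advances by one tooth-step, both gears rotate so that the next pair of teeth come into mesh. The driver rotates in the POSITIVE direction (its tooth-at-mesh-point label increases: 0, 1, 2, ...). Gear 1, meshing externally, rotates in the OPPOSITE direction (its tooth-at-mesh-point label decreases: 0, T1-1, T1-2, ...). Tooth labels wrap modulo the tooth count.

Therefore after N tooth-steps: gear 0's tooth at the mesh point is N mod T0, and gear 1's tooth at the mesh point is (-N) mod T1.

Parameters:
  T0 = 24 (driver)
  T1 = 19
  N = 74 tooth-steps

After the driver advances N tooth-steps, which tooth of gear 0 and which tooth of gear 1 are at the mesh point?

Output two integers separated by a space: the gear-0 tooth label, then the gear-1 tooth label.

Answer: 2 2

Derivation:
Gear 0 (driver, T0=24): tooth at mesh = N mod T0
  74 = 3 * 24 + 2, so 74 mod 24 = 2
  gear 0 tooth = 2
Gear 1 (driven, T1=19): tooth at mesh = (-N) mod T1
  74 = 3 * 19 + 17, so 74 mod 19 = 17
  (-74) mod 19 = (-17) mod 19 = 19 - 17 = 2
Mesh after 74 steps: gear-0 tooth 2 meets gear-1 tooth 2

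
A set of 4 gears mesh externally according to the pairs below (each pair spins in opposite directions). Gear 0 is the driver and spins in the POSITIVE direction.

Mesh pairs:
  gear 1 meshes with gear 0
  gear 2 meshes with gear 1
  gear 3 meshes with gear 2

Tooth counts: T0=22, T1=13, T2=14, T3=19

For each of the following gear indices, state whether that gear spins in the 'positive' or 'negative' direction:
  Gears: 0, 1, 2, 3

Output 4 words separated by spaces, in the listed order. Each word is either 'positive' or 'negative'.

Answer: positive negative positive negative

Derivation:
Gear 0 (driver): positive (depth 0)
  gear 1: meshes with gear 0 -> depth 1 -> negative (opposite of gear 0)
  gear 2: meshes with gear 1 -> depth 2 -> positive (opposite of gear 1)
  gear 3: meshes with gear 2 -> depth 3 -> negative (opposite of gear 2)
Queried indices 0, 1, 2, 3 -> positive, negative, positive, negative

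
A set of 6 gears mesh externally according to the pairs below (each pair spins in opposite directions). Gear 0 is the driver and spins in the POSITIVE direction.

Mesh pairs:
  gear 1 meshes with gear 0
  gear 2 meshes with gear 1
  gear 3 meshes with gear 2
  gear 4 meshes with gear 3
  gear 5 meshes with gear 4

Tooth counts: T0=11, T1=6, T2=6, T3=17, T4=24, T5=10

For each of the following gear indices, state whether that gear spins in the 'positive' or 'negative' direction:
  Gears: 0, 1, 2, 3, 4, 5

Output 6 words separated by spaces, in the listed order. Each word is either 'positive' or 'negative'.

Answer: positive negative positive negative positive negative

Derivation:
Gear 0 (driver): positive (depth 0)
  gear 1: meshes with gear 0 -> depth 1 -> negative (opposite of gear 0)
  gear 2: meshes with gear 1 -> depth 2 -> positive (opposite of gear 1)
  gear 3: meshes with gear 2 -> depth 3 -> negative (opposite of gear 2)
  gear 4: meshes with gear 3 -> depth 4 -> positive (opposite of gear 3)
  gear 5: meshes with gear 4 -> depth 5 -> negative (opposite of gear 4)
Queried indices 0, 1, 2, 3, 4, 5 -> positive, negative, positive, negative, positive, negative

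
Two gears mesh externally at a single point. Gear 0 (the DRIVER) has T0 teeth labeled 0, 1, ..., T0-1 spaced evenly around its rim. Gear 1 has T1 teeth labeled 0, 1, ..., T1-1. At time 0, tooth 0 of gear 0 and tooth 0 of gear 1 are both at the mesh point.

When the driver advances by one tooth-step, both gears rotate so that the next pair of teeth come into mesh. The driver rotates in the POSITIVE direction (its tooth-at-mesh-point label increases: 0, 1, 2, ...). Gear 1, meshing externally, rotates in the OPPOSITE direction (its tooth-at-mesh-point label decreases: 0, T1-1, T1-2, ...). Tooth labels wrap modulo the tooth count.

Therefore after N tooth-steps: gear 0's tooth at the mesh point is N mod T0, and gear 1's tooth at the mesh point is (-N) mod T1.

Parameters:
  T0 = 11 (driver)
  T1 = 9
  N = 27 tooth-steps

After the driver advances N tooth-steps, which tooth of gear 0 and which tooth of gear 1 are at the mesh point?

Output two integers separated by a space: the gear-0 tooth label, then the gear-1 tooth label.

Answer: 5 0

Derivation:
Gear 0 (driver, T0=11): tooth at mesh = N mod T0
  27 = 2 * 11 + 5, so 27 mod 11 = 5
  gear 0 tooth = 5
Gear 1 (driven, T1=9): tooth at mesh = (-N) mod T1
  27 = 3 * 9 + 0, so 27 mod 9 = 0
  (-27) mod 9 = 0
Mesh after 27 steps: gear-0 tooth 5 meets gear-1 tooth 0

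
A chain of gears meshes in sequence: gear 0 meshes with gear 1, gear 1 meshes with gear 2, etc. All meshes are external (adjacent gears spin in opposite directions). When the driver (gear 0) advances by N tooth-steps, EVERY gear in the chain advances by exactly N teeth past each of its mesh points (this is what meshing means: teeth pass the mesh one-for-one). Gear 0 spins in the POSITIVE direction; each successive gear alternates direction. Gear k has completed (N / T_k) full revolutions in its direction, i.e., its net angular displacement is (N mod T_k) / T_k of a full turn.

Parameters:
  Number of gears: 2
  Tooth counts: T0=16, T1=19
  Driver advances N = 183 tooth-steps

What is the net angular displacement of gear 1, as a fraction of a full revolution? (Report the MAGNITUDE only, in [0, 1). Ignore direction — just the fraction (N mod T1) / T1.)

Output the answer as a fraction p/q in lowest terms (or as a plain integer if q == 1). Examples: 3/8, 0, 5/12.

Answer: 12/19

Derivation:
Chain of 2 gears, tooth counts: [16, 19]
  gear 0: T0=16, direction=positive, advance = 183 mod 16 = 7 teeth = 7/16 turn
  gear 1: T1=19, direction=negative, advance = 183 mod 19 = 12 teeth = 12/19 turn
Gear 1: 183 mod 19 = 12
Fraction = 12 / 19 = 12/19 (gcd(12,19)=1) = 12/19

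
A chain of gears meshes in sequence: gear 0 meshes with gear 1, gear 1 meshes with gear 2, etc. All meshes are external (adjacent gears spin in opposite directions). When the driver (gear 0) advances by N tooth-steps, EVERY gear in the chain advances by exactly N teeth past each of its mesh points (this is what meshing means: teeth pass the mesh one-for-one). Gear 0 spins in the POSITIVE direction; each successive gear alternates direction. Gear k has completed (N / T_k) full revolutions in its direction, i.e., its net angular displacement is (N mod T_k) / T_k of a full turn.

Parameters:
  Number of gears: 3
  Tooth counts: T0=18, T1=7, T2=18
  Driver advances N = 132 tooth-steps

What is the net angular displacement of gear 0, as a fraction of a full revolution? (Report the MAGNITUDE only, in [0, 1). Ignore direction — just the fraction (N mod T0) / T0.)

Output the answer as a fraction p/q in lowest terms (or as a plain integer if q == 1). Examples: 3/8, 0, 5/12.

Answer: 1/3

Derivation:
Chain of 3 gears, tooth counts: [18, 7, 18]
  gear 0: T0=18, direction=positive, advance = 132 mod 18 = 6 teeth = 6/18 turn
  gear 1: T1=7, direction=negative, advance = 132 mod 7 = 6 teeth = 6/7 turn
  gear 2: T2=18, direction=positive, advance = 132 mod 18 = 6 teeth = 6/18 turn
Gear 0: 132 mod 18 = 6
Fraction = 6 / 18 = 1/3 (gcd(6,18)=6) = 1/3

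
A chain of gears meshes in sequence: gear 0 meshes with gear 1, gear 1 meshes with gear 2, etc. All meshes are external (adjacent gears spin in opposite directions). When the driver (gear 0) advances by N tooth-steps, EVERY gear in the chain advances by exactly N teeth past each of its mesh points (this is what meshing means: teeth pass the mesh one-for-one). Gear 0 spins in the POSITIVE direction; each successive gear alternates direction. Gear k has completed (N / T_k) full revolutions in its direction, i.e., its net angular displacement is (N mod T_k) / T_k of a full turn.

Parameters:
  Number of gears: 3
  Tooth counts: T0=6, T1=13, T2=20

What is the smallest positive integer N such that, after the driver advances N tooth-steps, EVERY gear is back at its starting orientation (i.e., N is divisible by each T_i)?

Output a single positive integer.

Gear k returns to start when N is a multiple of T_k.
All gears at start simultaneously when N is a common multiple of [6, 13, 20]; the smallest such N is lcm(6, 13, 20).
Start: lcm = T0 = 6
Fold in T1=13: gcd(6, 13) = 1; lcm(6, 13) = 6 * 13 / 1 = 78 / 1 = 78
Fold in T2=20: gcd(78, 20) = 2; lcm(78, 20) = 78 * 20 / 2 = 1560 / 2 = 780
Full cycle length = 780

Answer: 780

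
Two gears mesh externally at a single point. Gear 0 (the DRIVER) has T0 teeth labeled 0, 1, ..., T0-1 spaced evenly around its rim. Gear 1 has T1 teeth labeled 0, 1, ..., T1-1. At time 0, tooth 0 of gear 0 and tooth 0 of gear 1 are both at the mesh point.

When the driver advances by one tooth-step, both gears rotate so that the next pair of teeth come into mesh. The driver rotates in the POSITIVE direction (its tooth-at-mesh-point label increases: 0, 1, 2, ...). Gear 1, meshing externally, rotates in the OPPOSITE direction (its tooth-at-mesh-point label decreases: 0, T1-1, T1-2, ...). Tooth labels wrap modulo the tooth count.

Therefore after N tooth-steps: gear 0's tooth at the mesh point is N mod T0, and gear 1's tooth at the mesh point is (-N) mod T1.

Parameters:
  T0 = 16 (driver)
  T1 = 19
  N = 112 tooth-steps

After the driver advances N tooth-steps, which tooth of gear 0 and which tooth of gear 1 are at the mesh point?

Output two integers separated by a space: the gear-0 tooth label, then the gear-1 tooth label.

Gear 0 (driver, T0=16): tooth at mesh = N mod T0
  112 = 7 * 16 + 0, so 112 mod 16 = 0
  gear 0 tooth = 0
Gear 1 (driven, T1=19): tooth at mesh = (-N) mod T1
  112 = 5 * 19 + 17, so 112 mod 19 = 17
  (-112) mod 19 = (-17) mod 19 = 19 - 17 = 2
Mesh after 112 steps: gear-0 tooth 0 meets gear-1 tooth 2

Answer: 0 2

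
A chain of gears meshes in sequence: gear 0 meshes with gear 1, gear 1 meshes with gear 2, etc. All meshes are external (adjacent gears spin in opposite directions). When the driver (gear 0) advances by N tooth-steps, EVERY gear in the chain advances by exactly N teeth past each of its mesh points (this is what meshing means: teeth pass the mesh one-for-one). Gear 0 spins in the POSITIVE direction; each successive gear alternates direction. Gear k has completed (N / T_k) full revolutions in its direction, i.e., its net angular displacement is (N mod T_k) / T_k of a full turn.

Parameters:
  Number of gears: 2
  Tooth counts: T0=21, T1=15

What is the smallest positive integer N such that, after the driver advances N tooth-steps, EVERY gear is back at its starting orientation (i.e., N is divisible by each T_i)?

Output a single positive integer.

Answer: 105

Derivation:
Gear k returns to start when N is a multiple of T_k.
All gears at start simultaneously when N is a common multiple of [21, 15]; the smallest such N is lcm(21, 15).
Start: lcm = T0 = 21
Fold in T1=15: gcd(21, 15) = 3; lcm(21, 15) = 21 * 15 / 3 = 315 / 3 = 105
Full cycle length = 105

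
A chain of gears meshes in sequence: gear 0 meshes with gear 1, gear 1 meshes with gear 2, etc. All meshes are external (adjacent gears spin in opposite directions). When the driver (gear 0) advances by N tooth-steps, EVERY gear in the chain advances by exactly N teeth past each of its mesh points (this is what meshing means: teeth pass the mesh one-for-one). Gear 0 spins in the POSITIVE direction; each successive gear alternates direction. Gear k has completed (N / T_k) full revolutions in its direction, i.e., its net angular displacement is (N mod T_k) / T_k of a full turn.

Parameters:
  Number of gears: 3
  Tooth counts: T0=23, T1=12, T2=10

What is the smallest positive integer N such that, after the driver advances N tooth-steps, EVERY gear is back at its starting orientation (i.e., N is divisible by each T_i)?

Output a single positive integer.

Answer: 1380

Derivation:
Gear k returns to start when N is a multiple of T_k.
All gears at start simultaneously when N is a common multiple of [23, 12, 10]; the smallest such N is lcm(23, 12, 10).
Start: lcm = T0 = 23
Fold in T1=12: gcd(23, 12) = 1; lcm(23, 12) = 23 * 12 / 1 = 276 / 1 = 276
Fold in T2=10: gcd(276, 10) = 2; lcm(276, 10) = 276 * 10 / 2 = 2760 / 2 = 1380
Full cycle length = 1380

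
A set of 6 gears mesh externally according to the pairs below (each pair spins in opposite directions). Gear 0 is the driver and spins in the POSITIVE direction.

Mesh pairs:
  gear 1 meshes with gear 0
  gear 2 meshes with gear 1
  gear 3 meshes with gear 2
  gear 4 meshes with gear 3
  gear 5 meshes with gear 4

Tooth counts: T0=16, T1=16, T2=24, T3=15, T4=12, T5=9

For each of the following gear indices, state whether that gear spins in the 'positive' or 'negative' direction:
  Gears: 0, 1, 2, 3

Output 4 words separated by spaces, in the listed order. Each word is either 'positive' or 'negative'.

Answer: positive negative positive negative

Derivation:
Gear 0 (driver): positive (depth 0)
  gear 1: meshes with gear 0 -> depth 1 -> negative (opposite of gear 0)
  gear 2: meshes with gear 1 -> depth 2 -> positive (opposite of gear 1)
  gear 3: meshes with gear 2 -> depth 3 -> negative (opposite of gear 2)
  gear 4: meshes with gear 3 -> depth 4 -> positive (opposite of gear 3)
  gear 5: meshes with gear 4 -> depth 5 -> negative (opposite of gear 4)
Queried indices 0, 1, 2, 3 -> positive, negative, positive, negative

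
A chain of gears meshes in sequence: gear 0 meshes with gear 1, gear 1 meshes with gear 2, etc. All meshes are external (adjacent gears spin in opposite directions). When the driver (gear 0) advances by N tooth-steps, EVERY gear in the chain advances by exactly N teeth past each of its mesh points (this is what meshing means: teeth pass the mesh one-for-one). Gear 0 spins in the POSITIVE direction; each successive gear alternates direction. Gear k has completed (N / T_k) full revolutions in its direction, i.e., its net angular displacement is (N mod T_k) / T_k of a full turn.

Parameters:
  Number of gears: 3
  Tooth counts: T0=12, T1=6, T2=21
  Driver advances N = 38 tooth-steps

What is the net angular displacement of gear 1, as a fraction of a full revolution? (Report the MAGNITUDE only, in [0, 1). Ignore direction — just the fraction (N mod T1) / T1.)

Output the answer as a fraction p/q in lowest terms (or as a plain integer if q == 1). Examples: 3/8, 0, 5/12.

Chain of 3 gears, tooth counts: [12, 6, 21]
  gear 0: T0=12, direction=positive, advance = 38 mod 12 = 2 teeth = 2/12 turn
  gear 1: T1=6, direction=negative, advance = 38 mod 6 = 2 teeth = 2/6 turn
  gear 2: T2=21, direction=positive, advance = 38 mod 21 = 17 teeth = 17/21 turn
Gear 1: 38 mod 6 = 2
Fraction = 2 / 6 = 1/3 (gcd(2,6)=2) = 1/3

Answer: 1/3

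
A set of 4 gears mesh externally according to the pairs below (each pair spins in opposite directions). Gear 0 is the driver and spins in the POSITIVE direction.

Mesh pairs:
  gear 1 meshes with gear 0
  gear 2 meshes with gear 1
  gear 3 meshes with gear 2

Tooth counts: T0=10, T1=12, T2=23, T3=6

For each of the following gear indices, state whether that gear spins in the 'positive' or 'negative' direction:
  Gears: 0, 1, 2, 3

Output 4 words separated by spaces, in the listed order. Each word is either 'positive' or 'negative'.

Gear 0 (driver): positive (depth 0)
  gear 1: meshes with gear 0 -> depth 1 -> negative (opposite of gear 0)
  gear 2: meshes with gear 1 -> depth 2 -> positive (opposite of gear 1)
  gear 3: meshes with gear 2 -> depth 3 -> negative (opposite of gear 2)
Queried indices 0, 1, 2, 3 -> positive, negative, positive, negative

Answer: positive negative positive negative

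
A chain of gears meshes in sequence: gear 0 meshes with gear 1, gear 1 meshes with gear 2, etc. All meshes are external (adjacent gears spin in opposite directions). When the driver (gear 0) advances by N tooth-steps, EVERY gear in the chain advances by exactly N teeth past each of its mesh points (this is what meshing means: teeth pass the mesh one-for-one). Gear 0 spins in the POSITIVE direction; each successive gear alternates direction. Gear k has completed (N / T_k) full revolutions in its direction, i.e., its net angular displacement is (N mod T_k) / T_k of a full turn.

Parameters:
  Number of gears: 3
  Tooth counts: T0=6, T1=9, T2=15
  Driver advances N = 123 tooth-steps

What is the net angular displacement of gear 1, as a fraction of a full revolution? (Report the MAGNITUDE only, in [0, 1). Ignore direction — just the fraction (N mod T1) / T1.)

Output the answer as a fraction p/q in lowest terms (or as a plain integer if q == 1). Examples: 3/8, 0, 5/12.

Answer: 2/3

Derivation:
Chain of 3 gears, tooth counts: [6, 9, 15]
  gear 0: T0=6, direction=positive, advance = 123 mod 6 = 3 teeth = 3/6 turn
  gear 1: T1=9, direction=negative, advance = 123 mod 9 = 6 teeth = 6/9 turn
  gear 2: T2=15, direction=positive, advance = 123 mod 15 = 3 teeth = 3/15 turn
Gear 1: 123 mod 9 = 6
Fraction = 6 / 9 = 2/3 (gcd(6,9)=3) = 2/3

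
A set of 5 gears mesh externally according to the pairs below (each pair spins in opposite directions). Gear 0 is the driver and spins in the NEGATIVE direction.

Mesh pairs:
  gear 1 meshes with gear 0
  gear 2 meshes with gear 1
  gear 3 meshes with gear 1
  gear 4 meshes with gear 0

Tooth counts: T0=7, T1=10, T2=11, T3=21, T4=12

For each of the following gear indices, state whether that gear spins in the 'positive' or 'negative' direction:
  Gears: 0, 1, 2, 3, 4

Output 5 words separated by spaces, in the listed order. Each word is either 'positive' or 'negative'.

Gear 0 (driver): negative (depth 0)
  gear 1: meshes with gear 0 -> depth 1 -> positive (opposite of gear 0)
  gear 2: meshes with gear 1 -> depth 2 -> negative (opposite of gear 1)
  gear 3: meshes with gear 1 -> depth 2 -> negative (opposite of gear 1)
  gear 4: meshes with gear 0 -> depth 1 -> positive (opposite of gear 0)
Queried indices 0, 1, 2, 3, 4 -> negative, positive, negative, negative, positive

Answer: negative positive negative negative positive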